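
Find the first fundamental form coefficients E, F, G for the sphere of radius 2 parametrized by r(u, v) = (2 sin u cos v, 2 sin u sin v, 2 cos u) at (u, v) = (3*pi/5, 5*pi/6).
E = 4;  F = 0;  G = sqrt(5)/2 + 5/2

Partials: r_u = (2*cos(u)*cos(v), 2*sin(v)*cos(u), -2*sin(u)), r_v = (-2*sin(u)*sin(v), 2*sin(u)*cos(v), 0). As functions of (u, v):
  E = r_u · r_u = 4,
  F = r_u · r_v = 0,
  G = r_v · r_v = 4*sin(u)^2.
Evaluating at (u, v) = (3*pi/5, 5*pi/6): E = 4, F = 0, G = sqrt(5)/2 + 5/2.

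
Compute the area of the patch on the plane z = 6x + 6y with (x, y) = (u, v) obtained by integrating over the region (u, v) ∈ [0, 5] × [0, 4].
Area = 20*sqrt(73)

Area = ∫∫ √(EG − F²) du dv with √(EG − F²) = sqrt(73). Integrating over [0, 5] × [0, 4] gives 20*sqrt(73).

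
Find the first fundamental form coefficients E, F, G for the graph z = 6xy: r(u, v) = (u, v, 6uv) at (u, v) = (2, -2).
E = 145;  F = -144;  G = 145

Partials: r_u = (1, 0, 6*v), r_v = (0, 1, 6*u). As functions of (u, v):
  E = r_u · r_u = 36*v^2 + 1,
  F = r_u · r_v = 36*u*v,
  G = r_v · r_v = 36*u^2 + 1.
Evaluating at (u, v) = (2, -2): E = 145, F = -144, G = 145.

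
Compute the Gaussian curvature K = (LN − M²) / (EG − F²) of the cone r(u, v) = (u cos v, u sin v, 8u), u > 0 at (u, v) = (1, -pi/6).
K = 0

Coefficients of the first fundamental form: E = 65, F = 0, G = u^2.
Coefficients of the second fundamental form: L = 0, M = 0, N = 8*sqrt(65)*u^2/(65*Abs(u)).
Assemble K = (LN − M²)/(EG − F²) = 0. At (u, v) = (1, -pi/6): K = 0.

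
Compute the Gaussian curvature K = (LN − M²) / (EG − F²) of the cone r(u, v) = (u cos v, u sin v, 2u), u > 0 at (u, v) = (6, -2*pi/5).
K = 0

Coefficients of the first fundamental form: E = 5, F = 0, G = u^2.
Coefficients of the second fundamental form: L = 0, M = 0, N = 2*sqrt(5)*u^2/(5*Abs(u)).
Assemble K = (LN − M²)/(EG − F²) = 0. At (u, v) = (6, -2*pi/5): K = 0.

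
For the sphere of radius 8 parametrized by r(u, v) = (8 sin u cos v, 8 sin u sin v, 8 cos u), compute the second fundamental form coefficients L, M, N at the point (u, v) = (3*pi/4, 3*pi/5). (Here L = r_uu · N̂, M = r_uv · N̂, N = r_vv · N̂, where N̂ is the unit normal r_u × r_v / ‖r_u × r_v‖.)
L = -8;  M = 0;  N = -4

Compute the unit normal N̂(u, v) = (sin(u)^2*cos(v)/Abs(sin(u)), sin(u)^2*sin(v)/Abs(sin(u)), sin(2*u)/(2*Abs(sin(u)))), and the second partials r_uu, r_uv, r_vv. Take dot products:
  L(u, v) = r_uu · N̂ = -8*sin(u)/Abs(sin(u)),
  M(u, v) = r_uv · N̂ = 0,
  N(u, v) = r_vv · N̂ = -8*sin(u)^3/Abs(sin(u)).
Evaluating at (u, v) = (3*pi/4, 3*pi/5):
  L = -8, M = 0, N = -4.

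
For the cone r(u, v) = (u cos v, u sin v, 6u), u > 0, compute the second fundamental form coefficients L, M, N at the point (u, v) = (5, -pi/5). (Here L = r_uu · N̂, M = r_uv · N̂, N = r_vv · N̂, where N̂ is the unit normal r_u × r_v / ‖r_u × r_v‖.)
L = 0;  M = 0;  N = 30*sqrt(37)/37

Compute the unit normal N̂(u, v) = (-6*sqrt(37)*u*cos(v)/(37*Abs(u)), -6*sqrt(37)*u*sin(v)/(37*Abs(u)), sqrt(37)*u/(37*Abs(u))), and the second partials r_uu, r_uv, r_vv. Take dot products:
  L(u, v) = r_uu · N̂ = 0,
  M(u, v) = r_uv · N̂ = 0,
  N(u, v) = r_vv · N̂ = 6*sqrt(37)*u^2/(37*Abs(u)).
Evaluating at (u, v) = (5, -pi/5):
  L = 0, M = 0, N = 30*sqrt(37)/37.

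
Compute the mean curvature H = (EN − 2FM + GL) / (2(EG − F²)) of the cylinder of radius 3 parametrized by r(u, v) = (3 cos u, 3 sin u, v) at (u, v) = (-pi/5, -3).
H = -1/6

With E = 9, F = 0, G = 1, L = -3, M = 0, N = 0, assemble
  H = (EN − 2FM + GL) / (2(EG − F²)) = -1/6.
At (u, v) = (-pi/5, -3): H = -1/6.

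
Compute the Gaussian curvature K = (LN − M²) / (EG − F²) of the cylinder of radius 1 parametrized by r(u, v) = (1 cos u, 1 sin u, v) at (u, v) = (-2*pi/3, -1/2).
K = 0

Coefficients of the first fundamental form: E = 1, F = 0, G = 1.
Coefficients of the second fundamental form: L = -1, M = 0, N = 0.
Assemble K = (LN − M²)/(EG − F²) = 0. At (u, v) = (-2*pi/3, -1/2): K = 0.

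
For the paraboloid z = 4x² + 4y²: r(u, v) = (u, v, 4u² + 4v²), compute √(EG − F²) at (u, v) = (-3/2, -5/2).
√(EG − F²)|_{(-3/2, -5/2)} = sqrt(545)

E = 64*u^2 + 1, F = 64*u*v, G = 64*v^2 + 1; EG − F² = 64*u^2 + 64*v^2 + 1; √(EG − F²) = sqrt(64*u^2 + 64*v^2 + 1). At the given point: sqrt(545).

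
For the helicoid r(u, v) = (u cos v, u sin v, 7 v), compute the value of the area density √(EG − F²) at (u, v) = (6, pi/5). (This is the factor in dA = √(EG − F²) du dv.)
√(EG − F²)|_{(6, pi/5)} = sqrt(85)

E = 1, F = 0, G = u^2 + 49, so EG − F² = u^2 + 49. Taking the positive square root: √(EG − F²) = sqrt(u^2 + 49). At (u, v) = (6, pi/5): sqrt(85).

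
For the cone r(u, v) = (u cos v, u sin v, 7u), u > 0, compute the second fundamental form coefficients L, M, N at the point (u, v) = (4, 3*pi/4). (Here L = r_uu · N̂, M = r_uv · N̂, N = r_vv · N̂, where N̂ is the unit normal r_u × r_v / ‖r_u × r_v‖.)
L = 0;  M = 0;  N = 14*sqrt(2)/5

Compute the unit normal N̂(u, v) = (-7*sqrt(2)*u*cos(v)/(10*Abs(u)), -7*sqrt(2)*u*sin(v)/(10*Abs(u)), sqrt(2)*u/(10*Abs(u))), and the second partials r_uu, r_uv, r_vv. Take dot products:
  L(u, v) = r_uu · N̂ = 0,
  M(u, v) = r_uv · N̂ = 0,
  N(u, v) = r_vv · N̂ = 7*sqrt(2)*u^2/(10*Abs(u)).
Evaluating at (u, v) = (4, 3*pi/4):
  L = 0, M = 0, N = 14*sqrt(2)/5.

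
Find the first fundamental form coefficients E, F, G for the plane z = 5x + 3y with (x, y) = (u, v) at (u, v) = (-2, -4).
E = 26;  F = 15;  G = 10

Partials: r_u = (1, 0, 5), r_v = (0, 1, 3). As functions of (u, v):
  E = r_u · r_u = 26,
  F = r_u · r_v = 15,
  G = r_v · r_v = 10.
Evaluating at (u, v) = (-2, -4): E = 26, F = 15, G = 10.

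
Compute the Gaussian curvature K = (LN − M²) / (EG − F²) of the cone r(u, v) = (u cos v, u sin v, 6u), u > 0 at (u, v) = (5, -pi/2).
K = 0

Coefficients of the first fundamental form: E = 37, F = 0, G = u^2.
Coefficients of the second fundamental form: L = 0, M = 0, N = 6*sqrt(37)*u^2/(37*Abs(u)).
Assemble K = (LN − M²)/(EG − F²) = 0. At (u, v) = (5, -pi/2): K = 0.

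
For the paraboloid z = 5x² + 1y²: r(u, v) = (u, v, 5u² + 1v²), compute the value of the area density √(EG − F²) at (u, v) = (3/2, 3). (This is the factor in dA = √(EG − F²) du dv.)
√(EG − F²)|_{(3/2, 3)} = sqrt(262)

E = 100*u^2 + 1, F = 20*u*v, G = 4*v^2 + 1, so EG − F² = 100*u^2 + 4*v^2 + 1. Taking the positive square root: √(EG − F²) = sqrt(100*u^2 + 4*v^2 + 1). At (u, v) = (3/2, 3): sqrt(262).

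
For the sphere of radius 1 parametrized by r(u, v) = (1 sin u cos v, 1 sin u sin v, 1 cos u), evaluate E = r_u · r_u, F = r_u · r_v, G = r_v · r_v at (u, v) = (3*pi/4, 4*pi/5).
E = 1;  F = 0;  G = 1/2

Partials: r_u = (cos(u)*cos(v), sin(v)*cos(u), -sin(u)), r_v = (-sin(u)*sin(v), sin(u)*cos(v), 0). As functions of (u, v):
  E = r_u · r_u = 1,
  F = r_u · r_v = 0,
  G = r_v · r_v = sin(u)^2.
Evaluating at (u, v) = (3*pi/4, 4*pi/5): E = 1, F = 0, G = 1/2.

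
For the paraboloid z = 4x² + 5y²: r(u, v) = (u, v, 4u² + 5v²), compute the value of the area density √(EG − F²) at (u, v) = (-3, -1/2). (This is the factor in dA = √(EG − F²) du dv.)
√(EG − F²)|_{(-3, -1/2)} = sqrt(602)

E = 64*u^2 + 1, F = 80*u*v, G = 100*v^2 + 1, so EG − F² = 64*u^2 + 100*v^2 + 1. Taking the positive square root: √(EG − F²) = sqrt(64*u^2 + 100*v^2 + 1). At (u, v) = (-3, -1/2): sqrt(602).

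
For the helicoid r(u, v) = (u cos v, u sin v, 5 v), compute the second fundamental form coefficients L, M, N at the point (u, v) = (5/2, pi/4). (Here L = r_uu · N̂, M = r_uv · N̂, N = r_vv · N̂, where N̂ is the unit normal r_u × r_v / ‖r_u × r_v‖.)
L = 0;  M = -2*sqrt(5)/5;  N = 0

Compute the unit normal N̂(u, v) = (5*sin(v)/sqrt(u^2 + 25), -5*cos(v)/sqrt(u^2 + 25), u/sqrt(u^2 + 25)), and the second partials r_uu, r_uv, r_vv. Take dot products:
  L(u, v) = r_uu · N̂ = 0,
  M(u, v) = r_uv · N̂ = -5/sqrt(u^2 + 25),
  N(u, v) = r_vv · N̂ = 0.
Evaluating at (u, v) = (5/2, pi/4):
  L = 0, M = -2*sqrt(5)/5, N = 0.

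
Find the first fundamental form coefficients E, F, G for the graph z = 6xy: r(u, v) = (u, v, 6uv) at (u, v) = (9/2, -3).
E = 325;  F = -486;  G = 730

Partials: r_u = (1, 0, 6*v), r_v = (0, 1, 6*u). As functions of (u, v):
  E = r_u · r_u = 36*v^2 + 1,
  F = r_u · r_v = 36*u*v,
  G = r_v · r_v = 36*u^2 + 1.
Evaluating at (u, v) = (9/2, -3): E = 325, F = -486, G = 730.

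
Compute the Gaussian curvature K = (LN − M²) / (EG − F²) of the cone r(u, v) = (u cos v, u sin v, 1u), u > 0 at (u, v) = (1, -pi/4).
K = 0

Coefficients of the first fundamental form: E = 2, F = 0, G = u^2.
Coefficients of the second fundamental form: L = 0, M = 0, N = sqrt(2)*u^2/(2*Abs(u)).
Assemble K = (LN − M²)/(EG − F²) = 0. At (u, v) = (1, -pi/4): K = 0.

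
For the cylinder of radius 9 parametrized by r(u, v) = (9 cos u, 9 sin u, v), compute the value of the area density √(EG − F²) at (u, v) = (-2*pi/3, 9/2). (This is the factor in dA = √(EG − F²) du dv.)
√(EG − F²)|_{(-2*pi/3, 9/2)} = 9

E = 81, F = 0, G = 1, so EG − F² = 81. Taking the positive square root: √(EG − F²) = 9. At (u, v) = (-2*pi/3, 9/2): 9.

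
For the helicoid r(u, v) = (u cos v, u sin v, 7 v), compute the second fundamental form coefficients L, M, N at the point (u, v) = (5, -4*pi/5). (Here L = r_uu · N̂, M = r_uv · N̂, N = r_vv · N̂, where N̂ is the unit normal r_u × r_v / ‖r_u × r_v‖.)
L = 0;  M = -7*sqrt(74)/74;  N = 0

Compute the unit normal N̂(u, v) = (7*sin(v)/sqrt(u^2 + 49), -7*cos(v)/sqrt(u^2 + 49), u/sqrt(u^2 + 49)), and the second partials r_uu, r_uv, r_vv. Take dot products:
  L(u, v) = r_uu · N̂ = 0,
  M(u, v) = r_uv · N̂ = -7/sqrt(u^2 + 49),
  N(u, v) = r_vv · N̂ = 0.
Evaluating at (u, v) = (5, -4*pi/5):
  L = 0, M = -7*sqrt(74)/74, N = 0.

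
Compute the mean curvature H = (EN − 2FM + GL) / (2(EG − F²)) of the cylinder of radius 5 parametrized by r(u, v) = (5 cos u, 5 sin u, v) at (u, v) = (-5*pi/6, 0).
H = -1/10

With E = 25, F = 0, G = 1, L = -5, M = 0, N = 0, assemble
  H = (EN − 2FM + GL) / (2(EG − F²)) = -1/10.
At (u, v) = (-5*pi/6, 0): H = -1/10.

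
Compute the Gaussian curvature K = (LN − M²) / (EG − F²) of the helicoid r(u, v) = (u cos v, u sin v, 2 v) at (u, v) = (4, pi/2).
K = -1/100

Coefficients of the first fundamental form: E = 1, F = 0, G = u^2 + 4.
Coefficients of the second fundamental form: L = 0, M = -2/sqrt(u^2 + 4), N = 0.
Assemble K = (LN − M²)/(EG − F²) = -4/(u^2 + 4)^2. At (u, v) = (4, pi/2): K = -1/100.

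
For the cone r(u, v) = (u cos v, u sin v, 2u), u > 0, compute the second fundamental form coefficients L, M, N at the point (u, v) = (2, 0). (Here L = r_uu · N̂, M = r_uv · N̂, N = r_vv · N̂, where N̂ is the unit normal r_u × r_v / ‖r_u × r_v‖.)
L = 0;  M = 0;  N = 4*sqrt(5)/5

Compute the unit normal N̂(u, v) = (-2*sqrt(5)*u*cos(v)/(5*Abs(u)), -2*sqrt(5)*u*sin(v)/(5*Abs(u)), sqrt(5)*u/(5*Abs(u))), and the second partials r_uu, r_uv, r_vv. Take dot products:
  L(u, v) = r_uu · N̂ = 0,
  M(u, v) = r_uv · N̂ = 0,
  N(u, v) = r_vv · N̂ = 2*sqrt(5)*u^2/(5*Abs(u)).
Evaluating at (u, v) = (2, 0):
  L = 0, M = 0, N = 4*sqrt(5)/5.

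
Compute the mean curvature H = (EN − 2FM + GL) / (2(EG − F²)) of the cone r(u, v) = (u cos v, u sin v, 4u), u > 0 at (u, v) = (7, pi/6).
H = 2*sqrt(17)/119

With E = 17, F = 0, G = u^2, L = 0, M = 0, N = 4*sqrt(17)*u^2/(17*Abs(u)), assemble
  H = (EN − 2FM + GL) / (2(EG − F²)) = 2*sqrt(17)/(17*Abs(u)).
At (u, v) = (7, pi/6): H = 2*sqrt(17)/119.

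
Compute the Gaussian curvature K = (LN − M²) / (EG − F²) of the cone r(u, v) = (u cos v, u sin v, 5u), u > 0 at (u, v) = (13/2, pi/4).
K = 0

Coefficients of the first fundamental form: E = 26, F = 0, G = u^2.
Coefficients of the second fundamental form: L = 0, M = 0, N = 5*sqrt(26)*u^2/(26*Abs(u)).
Assemble K = (LN − M²)/(EG − F²) = 0. At (u, v) = (13/2, pi/4): K = 0.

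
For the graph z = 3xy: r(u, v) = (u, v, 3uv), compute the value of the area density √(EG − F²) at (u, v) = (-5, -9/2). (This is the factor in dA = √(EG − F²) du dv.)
√(EG − F²)|_{(-5, -9/2)} = sqrt(1633)/2

E = 9*v^2 + 1, F = 9*u*v, G = 9*u^2 + 1, so EG − F² = 9*u^2 + 9*v^2 + 1. Taking the positive square root: √(EG − F²) = sqrt(9*u^2 + 9*v^2 + 1). At (u, v) = (-5, -9/2): sqrt(1633)/2.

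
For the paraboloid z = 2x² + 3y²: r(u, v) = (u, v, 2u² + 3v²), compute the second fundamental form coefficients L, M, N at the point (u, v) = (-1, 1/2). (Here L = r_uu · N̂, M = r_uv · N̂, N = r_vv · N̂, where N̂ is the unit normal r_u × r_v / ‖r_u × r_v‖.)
L = 2*sqrt(26)/13;  M = 0;  N = 3*sqrt(26)/13

Compute the unit normal N̂(u, v) = (-4*u/sqrt(16*u^2 + 36*v^2 + 1), -6*v/sqrt(16*u^2 + 36*v^2 + 1), 1/sqrt(16*u^2 + 36*v^2 + 1)), and the second partials r_uu, r_uv, r_vv. Take dot products:
  L(u, v) = r_uu · N̂ = 4/sqrt(16*u^2 + 36*v^2 + 1),
  M(u, v) = r_uv · N̂ = 0,
  N(u, v) = r_vv · N̂ = 6/sqrt(16*u^2 + 36*v^2 + 1).
Evaluating at (u, v) = (-1, 1/2):
  L = 2*sqrt(26)/13, M = 0, N = 3*sqrt(26)/13.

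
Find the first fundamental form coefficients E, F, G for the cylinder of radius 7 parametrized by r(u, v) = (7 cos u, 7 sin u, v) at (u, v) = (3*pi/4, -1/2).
E = 49;  F = 0;  G = 1

Partials: r_u = (-7*sin(u), 7*cos(u), 0), r_v = (0, 0, 1). As functions of (u, v):
  E = r_u · r_u = 49,
  F = r_u · r_v = 0,
  G = r_v · r_v = 1.
Evaluating at (u, v) = (3*pi/4, -1/2): E = 49, F = 0, G = 1.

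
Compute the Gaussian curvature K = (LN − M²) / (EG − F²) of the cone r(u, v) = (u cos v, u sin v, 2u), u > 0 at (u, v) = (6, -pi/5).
K = 0

Coefficients of the first fundamental form: E = 5, F = 0, G = u^2.
Coefficients of the second fundamental form: L = 0, M = 0, N = 2*sqrt(5)*u^2/(5*Abs(u)).
Assemble K = (LN − M²)/(EG − F²) = 0. At (u, v) = (6, -pi/5): K = 0.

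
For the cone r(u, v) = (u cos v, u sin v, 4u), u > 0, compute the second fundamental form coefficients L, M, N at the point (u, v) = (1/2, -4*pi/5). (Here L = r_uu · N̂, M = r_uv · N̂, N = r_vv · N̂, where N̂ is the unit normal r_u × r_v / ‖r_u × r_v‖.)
L = 0;  M = 0;  N = 2*sqrt(17)/17

Compute the unit normal N̂(u, v) = (-4*sqrt(17)*u*cos(v)/(17*Abs(u)), -4*sqrt(17)*u*sin(v)/(17*Abs(u)), sqrt(17)*u/(17*Abs(u))), and the second partials r_uu, r_uv, r_vv. Take dot products:
  L(u, v) = r_uu · N̂ = 0,
  M(u, v) = r_uv · N̂ = 0,
  N(u, v) = r_vv · N̂ = 4*sqrt(17)*u^2/(17*Abs(u)).
Evaluating at (u, v) = (1/2, -4*pi/5):
  L = 0, M = 0, N = 2*sqrt(17)/17.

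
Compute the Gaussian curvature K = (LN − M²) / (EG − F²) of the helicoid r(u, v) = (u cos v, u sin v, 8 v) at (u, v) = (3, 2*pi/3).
K = -64/5329

Coefficients of the first fundamental form: E = 1, F = 0, G = u^2 + 64.
Coefficients of the second fundamental form: L = 0, M = -8/sqrt(u^2 + 64), N = 0.
Assemble K = (LN − M²)/(EG − F²) = -64/(u^2 + 64)^2. At (u, v) = (3, 2*pi/3): K = -64/5329.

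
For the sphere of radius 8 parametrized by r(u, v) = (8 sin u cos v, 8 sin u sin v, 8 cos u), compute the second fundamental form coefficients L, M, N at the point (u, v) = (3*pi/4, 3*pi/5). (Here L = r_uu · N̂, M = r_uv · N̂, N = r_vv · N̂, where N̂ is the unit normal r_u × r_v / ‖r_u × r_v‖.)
L = -8;  M = 0;  N = -4

Compute the unit normal N̂(u, v) = (sin(u)^2*cos(v)/Abs(sin(u)), sin(u)^2*sin(v)/Abs(sin(u)), sin(2*u)/(2*Abs(sin(u)))), and the second partials r_uu, r_uv, r_vv. Take dot products:
  L(u, v) = r_uu · N̂ = -8*sin(u)/Abs(sin(u)),
  M(u, v) = r_uv · N̂ = 0,
  N(u, v) = r_vv · N̂ = -8*sin(u)^3/Abs(sin(u)).
Evaluating at (u, v) = (3*pi/4, 3*pi/5):
  L = -8, M = 0, N = -4.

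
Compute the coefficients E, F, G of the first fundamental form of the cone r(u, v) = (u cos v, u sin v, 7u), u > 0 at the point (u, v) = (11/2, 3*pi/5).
E = 50;  F = 0;  G = 121/4

Partials: r_u = (cos(v), sin(v), 7), r_v = (-u*sin(v), u*cos(v), 0). As functions of (u, v):
  E = r_u · r_u = 50,
  F = r_u · r_v = 0,
  G = r_v · r_v = u^2.
Evaluating at (u, v) = (11/2, 3*pi/5): E = 50, F = 0, G = 121/4.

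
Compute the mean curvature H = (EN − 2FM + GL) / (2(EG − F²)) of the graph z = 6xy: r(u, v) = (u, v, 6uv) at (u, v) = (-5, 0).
H = 0

With E = 36*v^2 + 1, F = 36*u*v, G = 36*u^2 + 1, L = 0, M = 6/sqrt(36*u^2 + 36*v^2 + 1), N = 0, assemble
  H = (EN − 2FM + GL) / (2(EG − F²)) = -216*u*v/(36*u^2 + 36*v^2 + 1)^(3/2).
At (u, v) = (-5, 0): H = 0.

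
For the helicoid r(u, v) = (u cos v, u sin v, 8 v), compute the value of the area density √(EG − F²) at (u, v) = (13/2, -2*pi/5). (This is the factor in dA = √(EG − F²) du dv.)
√(EG − F²)|_{(13/2, -2*pi/5)} = 5*sqrt(17)/2

E = 1, F = 0, G = u^2 + 64, so EG − F² = u^2 + 64. Taking the positive square root: √(EG − F²) = sqrt(u^2 + 64). At (u, v) = (13/2, -2*pi/5): 5*sqrt(17)/2.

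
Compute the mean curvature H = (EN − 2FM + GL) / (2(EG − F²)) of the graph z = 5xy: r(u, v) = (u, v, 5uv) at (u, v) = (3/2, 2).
H = -3000*sqrt(629)/395641

With E = 25*v^2 + 1, F = 25*u*v, G = 25*u^2 + 1, L = 0, M = 5/sqrt(25*u^2 + 25*v^2 + 1), N = 0, assemble
  H = (EN − 2FM + GL) / (2(EG − F²)) = -125*u*v/(25*u^2 + 25*v^2 + 1)^(3/2).
At (u, v) = (3/2, 2): H = -3000*sqrt(629)/395641.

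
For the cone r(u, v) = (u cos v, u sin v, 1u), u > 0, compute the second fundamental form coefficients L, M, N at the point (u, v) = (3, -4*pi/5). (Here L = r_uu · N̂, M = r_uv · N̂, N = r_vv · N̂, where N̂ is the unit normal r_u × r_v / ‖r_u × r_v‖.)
L = 0;  M = 0;  N = 3*sqrt(2)/2

Compute the unit normal N̂(u, v) = (-sqrt(2)*u*cos(v)/(2*Abs(u)), -sqrt(2)*u*sin(v)/(2*Abs(u)), sqrt(2)*u/(2*Abs(u))), and the second partials r_uu, r_uv, r_vv. Take dot products:
  L(u, v) = r_uu · N̂ = 0,
  M(u, v) = r_uv · N̂ = 0,
  N(u, v) = r_vv · N̂ = sqrt(2)*u^2/(2*Abs(u)).
Evaluating at (u, v) = (3, -4*pi/5):
  L = 0, M = 0, N = 3*sqrt(2)/2.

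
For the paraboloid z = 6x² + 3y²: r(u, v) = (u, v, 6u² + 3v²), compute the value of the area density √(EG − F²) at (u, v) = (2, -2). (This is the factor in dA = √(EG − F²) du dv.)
√(EG − F²)|_{(2, -2)} = sqrt(721)

E = 144*u^2 + 1, F = 72*u*v, G = 36*v^2 + 1, so EG − F² = 144*u^2 + 36*v^2 + 1. Taking the positive square root: √(EG − F²) = sqrt(144*u^2 + 36*v^2 + 1). At (u, v) = (2, -2): sqrt(721).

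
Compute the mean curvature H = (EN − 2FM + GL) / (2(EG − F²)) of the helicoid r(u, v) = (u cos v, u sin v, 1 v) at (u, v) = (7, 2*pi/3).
H = 0

With E = 1, F = 0, G = u^2 + 1, L = 0, M = -1/sqrt(u^2 + 1), N = 0, assemble
  H = (EN − 2FM + GL) / (2(EG − F²)) = 0.
At (u, v) = (7, 2*pi/3): H = 0.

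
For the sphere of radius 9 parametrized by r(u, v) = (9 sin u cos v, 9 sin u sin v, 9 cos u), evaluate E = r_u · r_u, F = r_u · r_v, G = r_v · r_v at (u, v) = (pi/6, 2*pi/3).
E = 81;  F = 0;  G = 81/4

Partials: r_u = (9*cos(u)*cos(v), 9*sin(v)*cos(u), -9*sin(u)), r_v = (-9*sin(u)*sin(v), 9*sin(u)*cos(v), 0). As functions of (u, v):
  E = r_u · r_u = 81,
  F = r_u · r_v = 0,
  G = r_v · r_v = 81*sin(u)^2.
Evaluating at (u, v) = (pi/6, 2*pi/3): E = 81, F = 0, G = 81/4.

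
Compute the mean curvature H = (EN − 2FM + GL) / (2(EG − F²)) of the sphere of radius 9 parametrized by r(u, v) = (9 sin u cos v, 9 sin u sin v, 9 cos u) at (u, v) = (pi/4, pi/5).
H = -1/9

With E = 81, F = 0, G = 81*sin(u)^2, L = -9*sin(u)/Abs(sin(u)), M = 0, N = -9*sin(u)^3/Abs(sin(u)), assemble
  H = (EN − 2FM + GL) / (2(EG − F²)) = -sin(u)/(9*Abs(sin(u))).
At (u, v) = (pi/4, pi/5): H = -1/9.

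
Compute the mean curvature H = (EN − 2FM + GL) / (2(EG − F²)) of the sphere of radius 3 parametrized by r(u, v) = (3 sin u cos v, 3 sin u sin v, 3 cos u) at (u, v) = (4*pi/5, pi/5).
H = -1/3

With E = 9, F = 0, G = 9*sin(u)^2, L = -3*sin(u)/Abs(sin(u)), M = 0, N = -3*sin(u)^3/Abs(sin(u)), assemble
  H = (EN − 2FM + GL) / (2(EG − F²)) = -sin(u)/(3*Abs(sin(u))).
At (u, v) = (4*pi/5, pi/5): H = -1/3.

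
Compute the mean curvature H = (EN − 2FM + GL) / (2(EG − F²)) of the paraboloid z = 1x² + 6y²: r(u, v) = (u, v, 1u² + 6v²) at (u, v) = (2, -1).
H = 247*sqrt(161)/25921

With E = 4*u^2 + 1, F = 24*u*v, G = 144*v^2 + 1, L = 2/sqrt(4*u^2 + 144*v^2 + 1), M = 0, N = 12/sqrt(4*u^2 + 144*v^2 + 1), assemble
  H = (EN − 2FM + GL) / (2(EG − F²)) = (24*u^2 + 144*v^2 + 7)/(4*u^2 + 144*v^2 + 1)^(3/2).
At (u, v) = (2, -1): H = 247*sqrt(161)/25921.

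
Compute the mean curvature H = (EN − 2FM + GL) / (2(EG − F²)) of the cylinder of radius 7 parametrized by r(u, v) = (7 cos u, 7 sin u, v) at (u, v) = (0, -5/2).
H = -1/14

With E = 49, F = 0, G = 1, L = -7, M = 0, N = 0, assemble
  H = (EN − 2FM + GL) / (2(EG − F²)) = -1/14.
At (u, v) = (0, -5/2): H = -1/14.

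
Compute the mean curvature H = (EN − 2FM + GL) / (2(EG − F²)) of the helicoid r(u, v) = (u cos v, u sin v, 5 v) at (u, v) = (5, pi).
H = 0

With E = 1, F = 0, G = u^2 + 25, L = 0, M = -5/sqrt(u^2 + 25), N = 0, assemble
  H = (EN − 2FM + GL) / (2(EG − F²)) = 0.
At (u, v) = (5, pi): H = 0.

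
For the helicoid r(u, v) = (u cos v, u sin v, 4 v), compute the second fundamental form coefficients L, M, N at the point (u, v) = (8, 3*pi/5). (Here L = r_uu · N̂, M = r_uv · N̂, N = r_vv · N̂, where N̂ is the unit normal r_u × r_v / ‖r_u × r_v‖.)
L = 0;  M = -sqrt(5)/5;  N = 0

Compute the unit normal N̂(u, v) = (4*sin(v)/sqrt(u^2 + 16), -4*cos(v)/sqrt(u^2 + 16), u/sqrt(u^2 + 16)), and the second partials r_uu, r_uv, r_vv. Take dot products:
  L(u, v) = r_uu · N̂ = 0,
  M(u, v) = r_uv · N̂ = -4/sqrt(u^2 + 16),
  N(u, v) = r_vv · N̂ = 0.
Evaluating at (u, v) = (8, 3*pi/5):
  L = 0, M = -sqrt(5)/5, N = 0.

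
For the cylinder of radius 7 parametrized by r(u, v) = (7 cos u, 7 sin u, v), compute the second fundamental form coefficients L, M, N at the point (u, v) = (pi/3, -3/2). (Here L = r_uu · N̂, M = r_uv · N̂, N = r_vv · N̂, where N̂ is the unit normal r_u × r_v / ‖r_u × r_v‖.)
L = -7;  M = 0;  N = 0

Compute the unit normal N̂(u, v) = (cos(u), sin(u), 0), and the second partials r_uu, r_uv, r_vv. Take dot products:
  L(u, v) = r_uu · N̂ = -7,
  M(u, v) = r_uv · N̂ = 0,
  N(u, v) = r_vv · N̂ = 0.
Evaluating at (u, v) = (pi/3, -3/2):
  L = -7, M = 0, N = 0.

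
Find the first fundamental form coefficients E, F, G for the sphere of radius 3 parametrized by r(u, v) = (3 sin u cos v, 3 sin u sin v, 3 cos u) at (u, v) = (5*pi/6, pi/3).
E = 9;  F = 0;  G = 9/4

Partials: r_u = (3*cos(u)*cos(v), 3*sin(v)*cos(u), -3*sin(u)), r_v = (-3*sin(u)*sin(v), 3*sin(u)*cos(v), 0). As functions of (u, v):
  E = r_u · r_u = 9,
  F = r_u · r_v = 0,
  G = r_v · r_v = 9*sin(u)^2.
Evaluating at (u, v) = (5*pi/6, pi/3): E = 9, F = 0, G = 9/4.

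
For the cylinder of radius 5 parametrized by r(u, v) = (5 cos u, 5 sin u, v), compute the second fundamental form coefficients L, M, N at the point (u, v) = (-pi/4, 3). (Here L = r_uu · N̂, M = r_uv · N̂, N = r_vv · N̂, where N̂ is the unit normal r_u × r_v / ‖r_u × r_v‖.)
L = -5;  M = 0;  N = 0

Compute the unit normal N̂(u, v) = (cos(u), sin(u), 0), and the second partials r_uu, r_uv, r_vv. Take dot products:
  L(u, v) = r_uu · N̂ = -5,
  M(u, v) = r_uv · N̂ = 0,
  N(u, v) = r_vv · N̂ = 0.
Evaluating at (u, v) = (-pi/4, 3):
  L = -5, M = 0, N = 0.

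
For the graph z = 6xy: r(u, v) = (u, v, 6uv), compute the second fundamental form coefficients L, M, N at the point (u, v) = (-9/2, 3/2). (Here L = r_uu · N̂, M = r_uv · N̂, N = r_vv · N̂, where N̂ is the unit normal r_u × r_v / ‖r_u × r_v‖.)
L = 0;  M = 6*sqrt(811)/811;  N = 0

Compute the unit normal N̂(u, v) = (-6*v/sqrt(36*u^2 + 36*v^2 + 1), -6*u/sqrt(36*u^2 + 36*v^2 + 1), 1/sqrt(36*u^2 + 36*v^2 + 1)), and the second partials r_uu, r_uv, r_vv. Take dot products:
  L(u, v) = r_uu · N̂ = 0,
  M(u, v) = r_uv · N̂ = 6/sqrt(36*u^2 + 36*v^2 + 1),
  N(u, v) = r_vv · N̂ = 0.
Evaluating at (u, v) = (-9/2, 3/2):
  L = 0, M = 6*sqrt(811)/811, N = 0.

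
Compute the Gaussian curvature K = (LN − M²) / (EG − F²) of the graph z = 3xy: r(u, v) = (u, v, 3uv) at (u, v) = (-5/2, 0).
K = -144/52441

Coefficients of the first fundamental form: E = 9*v^2 + 1, F = 9*u*v, G = 9*u^2 + 1.
Coefficients of the second fundamental form: L = 0, M = 3/sqrt(9*u^2 + 9*v^2 + 1), N = 0.
Assemble K = (LN − M²)/(EG − F²) = -9/(81*u^4 + 162*u^2*v^2 + 18*u^2 + 81*v^4 + 18*v^2 + 1). At (u, v) = (-5/2, 0): K = -144/52441.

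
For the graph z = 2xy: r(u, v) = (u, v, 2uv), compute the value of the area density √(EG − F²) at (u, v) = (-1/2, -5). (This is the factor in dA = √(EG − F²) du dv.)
√(EG − F²)|_{(-1/2, -5)} = sqrt(102)

E = 4*v^2 + 1, F = 4*u*v, G = 4*u^2 + 1, so EG − F² = 4*u^2 + 4*v^2 + 1. Taking the positive square root: √(EG − F²) = sqrt(4*u^2 + 4*v^2 + 1). At (u, v) = (-1/2, -5): sqrt(102).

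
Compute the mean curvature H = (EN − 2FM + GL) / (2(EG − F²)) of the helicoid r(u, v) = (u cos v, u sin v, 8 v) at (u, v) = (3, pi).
H = 0

With E = 1, F = 0, G = u^2 + 64, L = 0, M = -8/sqrt(u^2 + 64), N = 0, assemble
  H = (EN − 2FM + GL) / (2(EG − F²)) = 0.
At (u, v) = (3, pi): H = 0.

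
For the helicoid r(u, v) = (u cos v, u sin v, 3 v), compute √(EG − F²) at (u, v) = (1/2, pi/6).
√(EG − F²)|_{(1/2, pi/6)} = sqrt(37)/2

E = 1, F = 0, G = u^2 + 9; EG − F² = u^2 + 9; √(EG − F²) = sqrt(u^2 + 9). At the given point: sqrt(37)/2.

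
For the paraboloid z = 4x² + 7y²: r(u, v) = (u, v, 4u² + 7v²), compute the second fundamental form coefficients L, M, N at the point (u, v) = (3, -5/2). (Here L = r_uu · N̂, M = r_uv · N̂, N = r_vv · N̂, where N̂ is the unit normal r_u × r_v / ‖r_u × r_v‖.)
L = 4*sqrt(1802)/901;  M = 0;  N = 7*sqrt(1802)/901

Compute the unit normal N̂(u, v) = (-8*u/sqrt(64*u^2 + 196*v^2 + 1), -14*v/sqrt(64*u^2 + 196*v^2 + 1), 1/sqrt(64*u^2 + 196*v^2 + 1)), and the second partials r_uu, r_uv, r_vv. Take dot products:
  L(u, v) = r_uu · N̂ = 8/sqrt(64*u^2 + 196*v^2 + 1),
  M(u, v) = r_uv · N̂ = 0,
  N(u, v) = r_vv · N̂ = 14/sqrt(64*u^2 + 196*v^2 + 1).
Evaluating at (u, v) = (3, -5/2):
  L = 4*sqrt(1802)/901, M = 0, N = 7*sqrt(1802)/901.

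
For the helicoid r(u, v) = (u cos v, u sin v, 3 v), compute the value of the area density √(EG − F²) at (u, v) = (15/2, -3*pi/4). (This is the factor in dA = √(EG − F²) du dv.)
√(EG − F²)|_{(15/2, -3*pi/4)} = 3*sqrt(29)/2

E = 1, F = 0, G = u^2 + 9, so EG − F² = u^2 + 9. Taking the positive square root: √(EG − F²) = sqrt(u^2 + 9). At (u, v) = (15/2, -3*pi/4): 3*sqrt(29)/2.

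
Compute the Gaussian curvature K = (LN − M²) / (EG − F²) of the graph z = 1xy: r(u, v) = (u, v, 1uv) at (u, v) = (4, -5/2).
K = -16/8649

Coefficients of the first fundamental form: E = v^2 + 1, F = u*v, G = u^2 + 1.
Coefficients of the second fundamental form: L = 0, M = 1/sqrt(u^2 + v^2 + 1), N = 0.
Assemble K = (LN − M²)/(EG − F²) = 1/((u^2*v^2 - (u^2 + 1)*(v^2 + 1))*(u^2 + v^2 + 1)). At (u, v) = (4, -5/2): K = -16/8649.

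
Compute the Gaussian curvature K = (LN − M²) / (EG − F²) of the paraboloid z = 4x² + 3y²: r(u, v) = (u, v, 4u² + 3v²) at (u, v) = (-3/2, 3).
K = 48/219961

Coefficients of the first fundamental form: E = 64*u^2 + 1, F = 48*u*v, G = 36*v^2 + 1.
Coefficients of the second fundamental form: L = 8/sqrt(64*u^2 + 36*v^2 + 1), M = 0, N = 6/sqrt(64*u^2 + 36*v^2 + 1).
Assemble K = (LN − M²)/(EG − F²) = 48/(4096*u^4 + 4608*u^2*v^2 + 128*u^2 + 1296*v^4 + 72*v^2 + 1). At (u, v) = (-3/2, 3): K = 48/219961.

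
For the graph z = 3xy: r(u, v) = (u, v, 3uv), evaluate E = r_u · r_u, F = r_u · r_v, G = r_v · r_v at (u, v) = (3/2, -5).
E = 226;  F = -135/2;  G = 85/4

Partials: r_u = (1, 0, 3*v), r_v = (0, 1, 3*u). As functions of (u, v):
  E = r_u · r_u = 9*v^2 + 1,
  F = r_u · r_v = 9*u*v,
  G = r_v · r_v = 9*u^2 + 1.
Evaluating at (u, v) = (3/2, -5): E = 226, F = -135/2, G = 85/4.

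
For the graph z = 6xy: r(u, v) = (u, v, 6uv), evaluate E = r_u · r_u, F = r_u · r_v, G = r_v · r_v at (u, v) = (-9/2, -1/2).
E = 10;  F = 81;  G = 730

Partials: r_u = (1, 0, 6*v), r_v = (0, 1, 6*u). As functions of (u, v):
  E = r_u · r_u = 36*v^2 + 1,
  F = r_u · r_v = 36*u*v,
  G = r_v · r_v = 36*u^2 + 1.
Evaluating at (u, v) = (-9/2, -1/2): E = 10, F = 81, G = 730.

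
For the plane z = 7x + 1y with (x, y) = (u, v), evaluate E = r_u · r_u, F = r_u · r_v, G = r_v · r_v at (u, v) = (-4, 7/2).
E = 50;  F = 7;  G = 2

Partials: r_u = (1, 0, 7), r_v = (0, 1, 1). As functions of (u, v):
  E = r_u · r_u = 50,
  F = r_u · r_v = 7,
  G = r_v · r_v = 2.
Evaluating at (u, v) = (-4, 7/2): E = 50, F = 7, G = 2.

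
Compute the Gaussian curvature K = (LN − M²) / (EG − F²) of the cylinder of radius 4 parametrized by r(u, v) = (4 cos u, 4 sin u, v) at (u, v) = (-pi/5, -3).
K = 0

Coefficients of the first fundamental form: E = 16, F = 0, G = 1.
Coefficients of the second fundamental form: L = -4, M = 0, N = 0.
Assemble K = (LN − M²)/(EG − F²) = 0. At (u, v) = (-pi/5, -3): K = 0.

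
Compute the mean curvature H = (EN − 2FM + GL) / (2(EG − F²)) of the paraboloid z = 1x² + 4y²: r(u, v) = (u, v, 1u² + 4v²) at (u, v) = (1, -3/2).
H = 165*sqrt(149)/22201

With E = 4*u^2 + 1, F = 16*u*v, G = 64*v^2 + 1, L = 2/sqrt(4*u^2 + 64*v^2 + 1), M = 0, N = 8/sqrt(4*u^2 + 64*v^2 + 1), assemble
  H = (EN − 2FM + GL) / (2(EG − F²)) = (16*u^2 + 64*v^2 + 5)/(4*u^2 + 64*v^2 + 1)^(3/2).
At (u, v) = (1, -3/2): H = 165*sqrt(149)/22201.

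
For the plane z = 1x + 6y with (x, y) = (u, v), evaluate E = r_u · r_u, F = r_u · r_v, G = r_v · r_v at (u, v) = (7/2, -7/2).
E = 2;  F = 6;  G = 37

Partials: r_u = (1, 0, 1), r_v = (0, 1, 6). As functions of (u, v):
  E = r_u · r_u = 2,
  F = r_u · r_v = 6,
  G = r_v · r_v = 37.
Evaluating at (u, v) = (7/2, -7/2): E = 2, F = 6, G = 37.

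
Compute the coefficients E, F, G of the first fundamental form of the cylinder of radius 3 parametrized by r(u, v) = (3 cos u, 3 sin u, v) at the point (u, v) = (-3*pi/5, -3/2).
E = 9;  F = 0;  G = 1

Partials: r_u = (-3*sin(u), 3*cos(u), 0), r_v = (0, 0, 1). As functions of (u, v):
  E = r_u · r_u = 9,
  F = r_u · r_v = 0,
  G = r_v · r_v = 1.
Evaluating at (u, v) = (-3*pi/5, -3/2): E = 9, F = 0, G = 1.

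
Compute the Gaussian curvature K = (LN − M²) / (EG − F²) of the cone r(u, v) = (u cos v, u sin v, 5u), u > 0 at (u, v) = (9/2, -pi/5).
K = 0

Coefficients of the first fundamental form: E = 26, F = 0, G = u^2.
Coefficients of the second fundamental form: L = 0, M = 0, N = 5*sqrt(26)*u^2/(26*Abs(u)).
Assemble K = (LN − M²)/(EG − F²) = 0. At (u, v) = (9/2, -pi/5): K = 0.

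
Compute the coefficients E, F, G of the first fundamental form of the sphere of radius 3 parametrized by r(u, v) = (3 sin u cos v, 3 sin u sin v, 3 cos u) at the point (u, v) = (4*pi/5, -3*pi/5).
E = 9;  F = 0;  G = 45/8 - 9*sqrt(5)/8

Partials: r_u = (3*cos(u)*cos(v), 3*sin(v)*cos(u), -3*sin(u)), r_v = (-3*sin(u)*sin(v), 3*sin(u)*cos(v), 0). As functions of (u, v):
  E = r_u · r_u = 9,
  F = r_u · r_v = 0,
  G = r_v · r_v = 9*sin(u)^2.
Evaluating at (u, v) = (4*pi/5, -3*pi/5): E = 9, F = 0, G = 45/8 - 9*sqrt(5)/8.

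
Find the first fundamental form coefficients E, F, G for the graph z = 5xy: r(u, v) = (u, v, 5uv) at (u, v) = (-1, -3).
E = 226;  F = 75;  G = 26

Partials: r_u = (1, 0, 5*v), r_v = (0, 1, 5*u). As functions of (u, v):
  E = r_u · r_u = 25*v^2 + 1,
  F = r_u · r_v = 25*u*v,
  G = r_v · r_v = 25*u^2 + 1.
Evaluating at (u, v) = (-1, -3): E = 226, F = 75, G = 26.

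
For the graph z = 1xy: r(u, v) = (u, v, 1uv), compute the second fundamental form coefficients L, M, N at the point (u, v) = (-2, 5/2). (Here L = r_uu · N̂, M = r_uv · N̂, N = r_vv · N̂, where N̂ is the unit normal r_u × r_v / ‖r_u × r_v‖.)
L = 0;  M = 2*sqrt(5)/15;  N = 0

Compute the unit normal N̂(u, v) = (-v/sqrt(u^2 + v^2 + 1), -u/sqrt(u^2 + v^2 + 1), 1/sqrt(u^2 + v^2 + 1)), and the second partials r_uu, r_uv, r_vv. Take dot products:
  L(u, v) = r_uu · N̂ = 0,
  M(u, v) = r_uv · N̂ = 1/sqrt(u^2 + v^2 + 1),
  N(u, v) = r_vv · N̂ = 0.
Evaluating at (u, v) = (-2, 5/2):
  L = 0, M = 2*sqrt(5)/15, N = 0.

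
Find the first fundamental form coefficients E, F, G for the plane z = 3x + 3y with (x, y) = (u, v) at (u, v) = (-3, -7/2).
E = 10;  F = 9;  G = 10

Partials: r_u = (1, 0, 3), r_v = (0, 1, 3). As functions of (u, v):
  E = r_u · r_u = 10,
  F = r_u · r_v = 9,
  G = r_v · r_v = 10.
Evaluating at (u, v) = (-3, -7/2): E = 10, F = 9, G = 10.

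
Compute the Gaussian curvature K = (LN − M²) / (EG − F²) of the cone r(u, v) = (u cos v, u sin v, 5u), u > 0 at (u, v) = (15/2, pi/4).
K = 0

Coefficients of the first fundamental form: E = 26, F = 0, G = u^2.
Coefficients of the second fundamental form: L = 0, M = 0, N = 5*sqrt(26)*u^2/(26*Abs(u)).
Assemble K = (LN − M²)/(EG − F²) = 0. At (u, v) = (15/2, pi/4): K = 0.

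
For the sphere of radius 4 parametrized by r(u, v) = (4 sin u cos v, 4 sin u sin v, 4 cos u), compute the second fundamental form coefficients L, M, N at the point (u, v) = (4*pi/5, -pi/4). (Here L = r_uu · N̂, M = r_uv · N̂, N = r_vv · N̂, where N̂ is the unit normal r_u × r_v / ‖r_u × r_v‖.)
L = -4;  M = 0;  N = -5/2 + sqrt(5)/2

Compute the unit normal N̂(u, v) = (sin(u)^2*cos(v)/Abs(sin(u)), sin(u)^2*sin(v)/Abs(sin(u)), sin(2*u)/(2*Abs(sin(u)))), and the second partials r_uu, r_uv, r_vv. Take dot products:
  L(u, v) = r_uu · N̂ = -4*sin(u)/Abs(sin(u)),
  M(u, v) = r_uv · N̂ = 0,
  N(u, v) = r_vv · N̂ = -4*sin(u)^3/Abs(sin(u)).
Evaluating at (u, v) = (4*pi/5, -pi/4):
  L = -4, M = 0, N = -5/2 + sqrt(5)/2.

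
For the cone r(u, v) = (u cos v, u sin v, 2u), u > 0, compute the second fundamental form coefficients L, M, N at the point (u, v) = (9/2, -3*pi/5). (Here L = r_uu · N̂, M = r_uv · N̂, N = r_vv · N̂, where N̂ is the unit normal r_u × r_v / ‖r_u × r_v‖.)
L = 0;  M = 0;  N = 9*sqrt(5)/5

Compute the unit normal N̂(u, v) = (-2*sqrt(5)*u*cos(v)/(5*Abs(u)), -2*sqrt(5)*u*sin(v)/(5*Abs(u)), sqrt(5)*u/(5*Abs(u))), and the second partials r_uu, r_uv, r_vv. Take dot products:
  L(u, v) = r_uu · N̂ = 0,
  M(u, v) = r_uv · N̂ = 0,
  N(u, v) = r_vv · N̂ = 2*sqrt(5)*u^2/(5*Abs(u)).
Evaluating at (u, v) = (9/2, -3*pi/5):
  L = 0, M = 0, N = 9*sqrt(5)/5.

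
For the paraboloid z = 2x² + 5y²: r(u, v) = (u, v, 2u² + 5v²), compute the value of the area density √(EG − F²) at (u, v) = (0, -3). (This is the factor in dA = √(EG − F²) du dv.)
√(EG − F²)|_{(0, -3)} = sqrt(901)

E = 16*u^2 + 1, F = 40*u*v, G = 100*v^2 + 1, so EG − F² = 16*u^2 + 100*v^2 + 1. Taking the positive square root: √(EG − F²) = sqrt(16*u^2 + 100*v^2 + 1). At (u, v) = (0, -3): sqrt(901).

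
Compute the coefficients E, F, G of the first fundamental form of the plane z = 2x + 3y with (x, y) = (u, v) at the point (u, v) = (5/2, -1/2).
E = 5;  F = 6;  G = 10

Partials: r_u = (1, 0, 2), r_v = (0, 1, 3). As functions of (u, v):
  E = r_u · r_u = 5,
  F = r_u · r_v = 6,
  G = r_v · r_v = 10.
Evaluating at (u, v) = (5/2, -1/2): E = 5, F = 6, G = 10.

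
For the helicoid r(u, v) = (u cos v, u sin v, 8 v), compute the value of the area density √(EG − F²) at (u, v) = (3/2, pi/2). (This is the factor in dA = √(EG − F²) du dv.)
√(EG − F²)|_{(3/2, pi/2)} = sqrt(265)/2

E = 1, F = 0, G = u^2 + 64, so EG − F² = u^2 + 64. Taking the positive square root: √(EG − F²) = sqrt(u^2 + 64). At (u, v) = (3/2, pi/2): sqrt(265)/2.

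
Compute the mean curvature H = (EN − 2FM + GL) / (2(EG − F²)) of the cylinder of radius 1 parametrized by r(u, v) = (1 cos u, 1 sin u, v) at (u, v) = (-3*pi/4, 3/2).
H = -1/2

With E = 1, F = 0, G = 1, L = -1, M = 0, N = 0, assemble
  H = (EN − 2FM + GL) / (2(EG − F²)) = -1/2.
At (u, v) = (-3*pi/4, 3/2): H = -1/2.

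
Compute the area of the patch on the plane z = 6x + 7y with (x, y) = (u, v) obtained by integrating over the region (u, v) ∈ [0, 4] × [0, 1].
Area = 4*sqrt(86)

Area = ∫∫ √(EG − F²) du dv with √(EG − F²) = sqrt(86). Integrating over [0, 4] × [0, 1] gives 4*sqrt(86).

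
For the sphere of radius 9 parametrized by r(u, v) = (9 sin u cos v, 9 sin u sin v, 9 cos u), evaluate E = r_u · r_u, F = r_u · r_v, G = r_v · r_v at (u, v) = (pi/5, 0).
E = 81;  F = 0;  G = 405/8 - 81*sqrt(5)/8

Partials: r_u = (9*cos(u)*cos(v), 9*sin(v)*cos(u), -9*sin(u)), r_v = (-9*sin(u)*sin(v), 9*sin(u)*cos(v), 0). As functions of (u, v):
  E = r_u · r_u = 81,
  F = r_u · r_v = 0,
  G = r_v · r_v = 81*sin(u)^2.
Evaluating at (u, v) = (pi/5, 0): E = 81, F = 0, G = 405/8 - 81*sqrt(5)/8.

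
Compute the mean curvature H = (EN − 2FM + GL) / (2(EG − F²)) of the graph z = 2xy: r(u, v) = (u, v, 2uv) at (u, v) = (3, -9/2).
H = 27*sqrt(118)/3481

With E = 4*v^2 + 1, F = 4*u*v, G = 4*u^2 + 1, L = 0, M = 2/sqrt(4*u^2 + 4*v^2 + 1), N = 0, assemble
  H = (EN − 2FM + GL) / (2(EG − F²)) = -8*u*v/(4*u^2 + 4*v^2 + 1)^(3/2).
At (u, v) = (3, -9/2): H = 27*sqrt(118)/3481.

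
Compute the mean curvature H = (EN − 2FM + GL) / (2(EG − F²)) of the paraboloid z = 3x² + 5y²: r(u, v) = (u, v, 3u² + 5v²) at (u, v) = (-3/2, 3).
H = 3113*sqrt(982)/964324

With E = 36*u^2 + 1, F = 60*u*v, G = 100*v^2 + 1, L = 6/sqrt(36*u^2 + 100*v^2 + 1), M = 0, N = 10/sqrt(36*u^2 + 100*v^2 + 1), assemble
  H = (EN − 2FM + GL) / (2(EG − F²)) = 4*(45*u^2 + 75*v^2 + 2)/(36*u^2 + 100*v^2 + 1)^(3/2).
At (u, v) = (-3/2, 3): H = 3113*sqrt(982)/964324.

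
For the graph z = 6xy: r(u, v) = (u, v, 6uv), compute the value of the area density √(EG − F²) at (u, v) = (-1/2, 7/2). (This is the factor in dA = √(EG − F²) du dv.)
√(EG − F²)|_{(-1/2, 7/2)} = sqrt(451)

E = 36*v^2 + 1, F = 36*u*v, G = 36*u^2 + 1, so EG − F² = 36*u^2 + 36*v^2 + 1. Taking the positive square root: √(EG − F²) = sqrt(36*u^2 + 36*v^2 + 1). At (u, v) = (-1/2, 7/2): sqrt(451).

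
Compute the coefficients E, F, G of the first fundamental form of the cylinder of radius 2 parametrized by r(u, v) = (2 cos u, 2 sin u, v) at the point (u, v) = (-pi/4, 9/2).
E = 4;  F = 0;  G = 1

Partials: r_u = (-2*sin(u), 2*cos(u), 0), r_v = (0, 0, 1). As functions of (u, v):
  E = r_u · r_u = 4,
  F = r_u · r_v = 0,
  G = r_v · r_v = 1.
Evaluating at (u, v) = (-pi/4, 9/2): E = 4, F = 0, G = 1.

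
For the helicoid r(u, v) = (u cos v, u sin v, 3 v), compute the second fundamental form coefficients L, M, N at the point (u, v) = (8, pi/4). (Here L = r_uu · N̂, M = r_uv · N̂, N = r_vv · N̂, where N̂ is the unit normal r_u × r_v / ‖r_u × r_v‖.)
L = 0;  M = -3*sqrt(73)/73;  N = 0

Compute the unit normal N̂(u, v) = (3*sin(v)/sqrt(u^2 + 9), -3*cos(v)/sqrt(u^2 + 9), u/sqrt(u^2 + 9)), and the second partials r_uu, r_uv, r_vv. Take dot products:
  L(u, v) = r_uu · N̂ = 0,
  M(u, v) = r_uv · N̂ = -3/sqrt(u^2 + 9),
  N(u, v) = r_vv · N̂ = 0.
Evaluating at (u, v) = (8, pi/4):
  L = 0, M = -3*sqrt(73)/73, N = 0.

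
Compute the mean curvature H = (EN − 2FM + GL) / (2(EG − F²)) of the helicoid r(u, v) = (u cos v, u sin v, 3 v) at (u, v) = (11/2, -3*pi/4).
H = 0

With E = 1, F = 0, G = u^2 + 9, L = 0, M = -3/sqrt(u^2 + 9), N = 0, assemble
  H = (EN − 2FM + GL) / (2(EG − F²)) = 0.
At (u, v) = (11/2, -3*pi/4): H = 0.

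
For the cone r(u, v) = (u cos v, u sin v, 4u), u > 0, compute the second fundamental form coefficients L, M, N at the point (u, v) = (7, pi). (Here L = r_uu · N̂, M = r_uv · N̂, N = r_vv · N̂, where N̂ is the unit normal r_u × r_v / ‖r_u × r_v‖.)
L = 0;  M = 0;  N = 28*sqrt(17)/17

Compute the unit normal N̂(u, v) = (-4*sqrt(17)*u*cos(v)/(17*Abs(u)), -4*sqrt(17)*u*sin(v)/(17*Abs(u)), sqrt(17)*u/(17*Abs(u))), and the second partials r_uu, r_uv, r_vv. Take dot products:
  L(u, v) = r_uu · N̂ = 0,
  M(u, v) = r_uv · N̂ = 0,
  N(u, v) = r_vv · N̂ = 4*sqrt(17)*u^2/(17*Abs(u)).
Evaluating at (u, v) = (7, pi):
  L = 0, M = 0, N = 28*sqrt(17)/17.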